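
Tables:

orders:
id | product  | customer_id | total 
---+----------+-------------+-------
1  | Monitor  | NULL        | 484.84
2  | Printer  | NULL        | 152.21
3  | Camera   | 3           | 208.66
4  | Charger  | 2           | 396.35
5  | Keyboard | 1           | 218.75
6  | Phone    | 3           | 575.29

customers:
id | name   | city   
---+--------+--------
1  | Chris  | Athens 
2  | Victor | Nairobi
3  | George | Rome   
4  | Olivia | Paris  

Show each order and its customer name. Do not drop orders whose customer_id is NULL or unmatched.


LEFT JOIN keeps every row from orders (the left table); where customer_id has no match in customers, the customer columns become NULL. Walk through each order:
  - order 1 (Monitor): customer_id=NULL, no match -> kept with NULL
  - order 2 (Printer): customer_id=NULL, no match -> kept with NULL
  - order 3 (Camera): customer_id=3 -> matches George
  - order 4 (Charger): customer_id=2 -> matches Victor
  - order 5 (Keyboard): customer_id=1 -> matches Chris
  - order 6 (Phone): customer_id=3 -> matches George
All 6 rows appear; 2 have NULL customer.

SQL:
SELECT a.product, b.name AS customer
FROM orders a
LEFT JOIN customers b ON a.customer_id = b.id

Result:
product  | customer
---------+---------
Monitor  | NULL    
Printer  | NULL    
Camera   | George  
Charger  | Victor  
Keyboard | Chris   
Phone    | George  


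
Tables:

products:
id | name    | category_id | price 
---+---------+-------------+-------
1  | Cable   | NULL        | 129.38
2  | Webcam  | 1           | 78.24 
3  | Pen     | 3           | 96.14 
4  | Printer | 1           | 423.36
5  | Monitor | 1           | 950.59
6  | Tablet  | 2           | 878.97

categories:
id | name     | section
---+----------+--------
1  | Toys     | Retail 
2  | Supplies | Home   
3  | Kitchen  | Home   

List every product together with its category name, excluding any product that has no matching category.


INNER JOIN keeps only products rows whose category_id matches an id in categories. Walk through each product:
  - product 1 (Cable): category_id=NULL, no match -> dropped
  - product 2 (Webcam): category_id=1 -> matches Toys
  - product 3 (Pen): category_id=3 -> matches Kitchen
  - product 4 (Printer): category_id=1 -> matches Toys
  - product 5 (Monitor): category_id=1 -> matches Toys
  - product 6 (Tablet): category_id=2 -> matches Supplies
So 1 of 6 rows is dropped.

SQL:
SELECT a.name, b.name AS category
FROM products a
INNER JOIN categories b ON a.category_id = b.id

Result:
name    | category
--------+---------
Webcam  | Toys    
Pen     | Kitchen 
Printer | Toys    
Monitor | Toys    
Tablet  | Supplies


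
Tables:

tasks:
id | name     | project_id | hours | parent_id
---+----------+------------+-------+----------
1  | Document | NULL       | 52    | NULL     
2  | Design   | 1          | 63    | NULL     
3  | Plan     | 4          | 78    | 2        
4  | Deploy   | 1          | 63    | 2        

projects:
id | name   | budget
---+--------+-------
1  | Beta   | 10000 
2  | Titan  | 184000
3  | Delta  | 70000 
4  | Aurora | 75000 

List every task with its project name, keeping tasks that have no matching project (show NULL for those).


LEFT JOIN keeps every row from tasks (the left table); where project_id has no match in projects, the project columns become NULL. Walk through each task:
  - task 1 (Document): project_id=NULL, no match -> kept with NULL
  - task 2 (Design): project_id=1 -> matches Beta
  - task 3 (Plan): project_id=4 -> matches Aurora
  - task 4 (Deploy): project_id=1 -> matches Beta
All 4 rows appear; 1 has NULL project.

SQL:
SELECT a.name, b.name AS project
FROM tasks a
LEFT JOIN projects b ON a.project_id = b.id

Result:
name     | project
---------+--------
Document | NULL   
Design   | Beta   
Plan     | Aurora 
Deploy   | Beta   


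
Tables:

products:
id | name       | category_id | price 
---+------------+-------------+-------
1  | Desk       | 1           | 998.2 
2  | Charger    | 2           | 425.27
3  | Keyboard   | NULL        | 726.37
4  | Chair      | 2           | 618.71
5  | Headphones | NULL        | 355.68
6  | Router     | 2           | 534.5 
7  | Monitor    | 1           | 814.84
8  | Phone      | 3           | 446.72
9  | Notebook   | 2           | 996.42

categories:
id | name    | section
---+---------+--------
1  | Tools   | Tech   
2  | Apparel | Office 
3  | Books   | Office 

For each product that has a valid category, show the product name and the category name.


INNER JOIN keeps only products rows whose category_id matches an id in categories. Walk through each product:
  - product 1 (Desk): category_id=1 -> matches Tools
  - product 2 (Charger): category_id=2 -> matches Apparel
  - product 3 (Keyboard): category_id=NULL, no match -> dropped
  - product 4 (Chair): category_id=2 -> matches Apparel
  - product 5 (Headphones): category_id=NULL, no match -> dropped
  - product 6 (Router): category_id=2 -> matches Apparel
  - product 7 (Monitor): category_id=1 -> matches Tools
  - product 8 (Phone): category_id=3 -> matches Books
  - product 9 (Notebook): category_id=2 -> matches Apparel
So 2 of 9 rows are dropped.

SQL:
SELECT a.name, b.name AS category
FROM products a
INNER JOIN categories b ON a.category_id = b.id

Result:
name     | category
---------+---------
Desk     | Tools   
Charger  | Apparel 
Chair    | Apparel 
Router   | Apparel 
Monitor  | Tools   
Phone    | Books   
Notebook | Apparel 


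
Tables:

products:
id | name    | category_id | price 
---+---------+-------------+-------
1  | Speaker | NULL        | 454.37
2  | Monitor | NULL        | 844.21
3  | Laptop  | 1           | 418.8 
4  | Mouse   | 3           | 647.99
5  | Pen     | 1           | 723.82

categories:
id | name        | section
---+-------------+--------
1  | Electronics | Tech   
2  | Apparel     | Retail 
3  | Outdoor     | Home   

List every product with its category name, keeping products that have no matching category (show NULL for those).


LEFT JOIN keeps every row from products (the left table); where category_id has no match in categories, the category columns become NULL. Walk through each product:
  - product 1 (Speaker): category_id=NULL, no match -> kept with NULL
  - product 2 (Monitor): category_id=NULL, no match -> kept with NULL
  - product 3 (Laptop): category_id=1 -> matches Electronics
  - product 4 (Mouse): category_id=3 -> matches Outdoor
  - product 5 (Pen): category_id=1 -> matches Electronics
All 5 rows appear; 2 have NULL category.

SQL:
SELECT a.name, b.name AS category
FROM products a
LEFT JOIN categories b ON a.category_id = b.id

Result:
name    | category   
--------+------------
Speaker | NULL       
Monitor | NULL       
Laptop  | Electronics
Mouse   | Outdoor    
Pen     | Electronics


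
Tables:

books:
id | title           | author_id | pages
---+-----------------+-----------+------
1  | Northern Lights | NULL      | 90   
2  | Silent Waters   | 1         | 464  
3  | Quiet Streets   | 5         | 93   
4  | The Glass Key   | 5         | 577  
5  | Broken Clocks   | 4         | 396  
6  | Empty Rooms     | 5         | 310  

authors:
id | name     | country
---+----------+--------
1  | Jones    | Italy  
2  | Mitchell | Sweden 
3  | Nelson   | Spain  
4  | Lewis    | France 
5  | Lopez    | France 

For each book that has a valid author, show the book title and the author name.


INNER JOIN keeps only books rows whose author_id matches an id in authors. Walk through each book:
  - book 1 (Northern Lights): author_id=NULL, no match -> dropped
  - book 2 (Silent Waters): author_id=1 -> matches Jones
  - book 3 (Quiet Streets): author_id=5 -> matches Lopez
  - book 4 (The Glass Key): author_id=5 -> matches Lopez
  - book 5 (Broken Clocks): author_id=4 -> matches Lewis
  - book 6 (Empty Rooms): author_id=5 -> matches Lopez
So 1 of 6 rows is dropped.

SQL:
SELECT a.title, b.name AS author
FROM books a
INNER JOIN authors b ON a.author_id = b.id

Result:
title         | author
--------------+-------
Silent Waters | Jones 
Quiet Streets | Lopez 
The Glass Key | Lopez 
Broken Clocks | Lewis 
Empty Rooms   | Lopez 


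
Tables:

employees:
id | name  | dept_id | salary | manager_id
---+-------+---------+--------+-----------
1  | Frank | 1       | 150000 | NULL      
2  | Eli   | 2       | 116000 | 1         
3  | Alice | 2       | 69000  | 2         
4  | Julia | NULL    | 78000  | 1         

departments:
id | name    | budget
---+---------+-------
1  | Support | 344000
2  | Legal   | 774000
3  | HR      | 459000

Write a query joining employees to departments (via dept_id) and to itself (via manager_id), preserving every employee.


Two LEFT JOINs from the same base table employees: one to departments via dept_id, one to employees itself via manager_id. Both are LEFT so every employee is preserved.
Match against departments:
  - employee 1 (Frank): dept_id=1 -> matches Support
  - employee 2 (Eli): dept_id=2 -> matches Legal
  - employee 3 (Alice): dept_id=2 -> matches Legal
  - employee 4 (Julia): dept_id=NULL, no match -> kept with NULL
Match against employees (self):
  - employee 1 (Frank): manager_id=NULL -> NULL
  - employee 2 (Eli): manager_id=1 -> Frank
  - employee 3 (Alice): manager_id=2 -> Eli
  - employee 4 (Julia): manager_id=1 -> Frank

SQL:
SELECT a.name, b.name AS department, c.name AS manager
FROM employees a
LEFT JOIN departments b ON a.dept_id = b.id
LEFT JOIN employees c ON a.manager_id = c.id

Result:
name  | department | manager
------+------------+--------
Frank | Support    | NULL   
Eli   | Legal      | Frank  
Alice | Legal      | Eli    
Julia | NULL       | Frank  


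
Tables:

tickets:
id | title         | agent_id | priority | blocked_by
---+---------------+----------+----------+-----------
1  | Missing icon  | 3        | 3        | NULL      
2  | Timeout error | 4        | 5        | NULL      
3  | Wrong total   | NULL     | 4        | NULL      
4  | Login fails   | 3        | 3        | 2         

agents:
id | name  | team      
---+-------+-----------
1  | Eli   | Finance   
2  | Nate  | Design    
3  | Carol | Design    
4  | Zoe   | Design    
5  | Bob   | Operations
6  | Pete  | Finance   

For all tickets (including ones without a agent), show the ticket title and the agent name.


LEFT JOIN keeps every row from tickets (the left table); where agent_id has no match in agents, the agent columns become NULL. Walk through each ticket:
  - ticket 1 (Missing icon): agent_id=3 -> matches Carol
  - ticket 2 (Timeout error): agent_id=4 -> matches Zoe
  - ticket 3 (Wrong total): agent_id=NULL, no match -> kept with NULL
  - ticket 4 (Login fails): agent_id=3 -> matches Carol
All 4 rows appear; 1 has NULL agent.

SQL:
SELECT a.title, b.name AS agent
FROM tickets a
LEFT JOIN agents b ON a.agent_id = b.id

Result:
title         | agent
--------------+------
Missing icon  | Carol
Timeout error | Zoe  
Wrong total   | NULL 
Login fails   | Carol


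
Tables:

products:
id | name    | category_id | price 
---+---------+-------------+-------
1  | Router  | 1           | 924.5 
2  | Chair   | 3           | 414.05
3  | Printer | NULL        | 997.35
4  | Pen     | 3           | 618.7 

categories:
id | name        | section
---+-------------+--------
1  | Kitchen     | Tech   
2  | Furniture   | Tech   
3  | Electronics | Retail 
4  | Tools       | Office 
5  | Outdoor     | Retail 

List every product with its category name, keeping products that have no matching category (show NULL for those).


LEFT JOIN keeps every row from products (the left table); where category_id has no match in categories, the category columns become NULL. Walk through each product:
  - product 1 (Router): category_id=1 -> matches Kitchen
  - product 2 (Chair): category_id=3 -> matches Electronics
  - product 3 (Printer): category_id=NULL, no match -> kept with NULL
  - product 4 (Pen): category_id=3 -> matches Electronics
All 4 rows appear; 1 has NULL category.

SQL:
SELECT a.name, b.name AS category
FROM products a
LEFT JOIN categories b ON a.category_id = b.id

Result:
name    | category   
--------+------------
Router  | Kitchen    
Chair   | Electronics
Printer | NULL       
Pen     | Electronics


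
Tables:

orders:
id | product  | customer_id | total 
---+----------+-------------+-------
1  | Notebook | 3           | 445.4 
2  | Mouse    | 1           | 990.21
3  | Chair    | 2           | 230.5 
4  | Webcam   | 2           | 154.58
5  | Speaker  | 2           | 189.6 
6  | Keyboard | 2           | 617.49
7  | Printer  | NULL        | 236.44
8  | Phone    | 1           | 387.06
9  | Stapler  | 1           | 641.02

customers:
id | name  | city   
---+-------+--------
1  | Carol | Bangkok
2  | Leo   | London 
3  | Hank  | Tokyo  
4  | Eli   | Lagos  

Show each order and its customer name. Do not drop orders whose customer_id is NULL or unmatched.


LEFT JOIN keeps every row from orders (the left table); where customer_id has no match in customers, the customer columns become NULL. Walk through each order:
  - order 1 (Notebook): customer_id=3 -> matches Hank
  - order 2 (Mouse): customer_id=1 -> matches Carol
  - order 3 (Chair): customer_id=2 -> matches Leo
  - order 4 (Webcam): customer_id=2 -> matches Leo
  - order 5 (Speaker): customer_id=2 -> matches Leo
  - order 6 (Keyboard): customer_id=2 -> matches Leo
  - order 7 (Printer): customer_id=NULL, no match -> kept with NULL
  - order 8 (Phone): customer_id=1 -> matches Carol
  - order 9 (Stapler): customer_id=1 -> matches Carol
All 9 rows appear; 1 has NULL customer.

SQL:
SELECT a.product, b.name AS customer
FROM orders a
LEFT JOIN customers b ON a.customer_id = b.id

Result:
product  | customer
---------+---------
Notebook | Hank    
Mouse    | Carol   
Chair    | Leo     
Webcam   | Leo     
Speaker  | Leo     
Keyboard | Leo     
Printer  | NULL    
Phone    | Carol   
Stapler  | Carol   


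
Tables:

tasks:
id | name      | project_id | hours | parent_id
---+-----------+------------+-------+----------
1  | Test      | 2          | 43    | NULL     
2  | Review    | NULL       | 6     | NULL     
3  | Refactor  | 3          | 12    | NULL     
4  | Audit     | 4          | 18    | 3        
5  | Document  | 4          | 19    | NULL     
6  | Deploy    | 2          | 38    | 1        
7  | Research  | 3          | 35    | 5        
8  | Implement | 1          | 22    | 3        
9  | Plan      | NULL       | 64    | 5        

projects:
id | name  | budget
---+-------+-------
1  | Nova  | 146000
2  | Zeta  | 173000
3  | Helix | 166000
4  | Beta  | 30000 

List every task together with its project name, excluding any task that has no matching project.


INNER JOIN keeps only tasks rows whose project_id matches an id in projects. Walk through each task:
  - task 1 (Test): project_id=2 -> matches Zeta
  - task 2 (Review): project_id=NULL, no match -> dropped
  - task 3 (Refactor): project_id=3 -> matches Helix
  - task 4 (Audit): project_id=4 -> matches Beta
  - task 5 (Document): project_id=4 -> matches Beta
  - task 6 (Deploy): project_id=2 -> matches Zeta
  - task 7 (Research): project_id=3 -> matches Helix
  - task 8 (Implement): project_id=1 -> matches Nova
  - task 9 (Plan): project_id=NULL, no match -> dropped
So 2 of 9 rows are dropped.

SQL:
SELECT a.name, b.name AS project
FROM tasks a
INNER JOIN projects b ON a.project_id = b.id

Result:
name      | project
----------+--------
Test      | Zeta   
Refactor  | Helix  
Audit     | Beta   
Document  | Beta   
Deploy    | Zeta   
Research  | Helix  
Implement | Nova   


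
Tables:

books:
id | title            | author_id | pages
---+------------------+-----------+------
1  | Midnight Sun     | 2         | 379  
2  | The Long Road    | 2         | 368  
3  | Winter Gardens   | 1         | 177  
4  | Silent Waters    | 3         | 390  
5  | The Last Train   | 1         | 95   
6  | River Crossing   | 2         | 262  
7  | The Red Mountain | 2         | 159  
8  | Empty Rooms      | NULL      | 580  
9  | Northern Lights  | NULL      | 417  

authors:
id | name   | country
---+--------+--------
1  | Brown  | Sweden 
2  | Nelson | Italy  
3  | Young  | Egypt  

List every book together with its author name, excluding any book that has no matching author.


INNER JOIN keeps only books rows whose author_id matches an id in authors. Walk through each book:
  - book 1 (Midnight Sun): author_id=2 -> matches Nelson
  - book 2 (The Long Road): author_id=2 -> matches Nelson
  - book 3 (Winter Gardens): author_id=1 -> matches Brown
  - book 4 (Silent Waters): author_id=3 -> matches Young
  - book 5 (The Last Train): author_id=1 -> matches Brown
  - book 6 (River Crossing): author_id=2 -> matches Nelson
  - book 7 (The Red Mountain): author_id=2 -> matches Nelson
  - book 8 (Empty Rooms): author_id=NULL, no match -> dropped
  - book 9 (Northern Lights): author_id=NULL, no match -> dropped
So 2 of 9 rows are dropped.

SQL:
SELECT a.title, b.name AS author
FROM books a
INNER JOIN authors b ON a.author_id = b.id

Result:
title            | author
-----------------+-------
Midnight Sun     | Nelson
The Long Road    | Nelson
Winter Gardens   | Brown 
Silent Waters    | Young 
The Last Train   | Brown 
River Crossing   | Nelson
The Red Mountain | Nelson


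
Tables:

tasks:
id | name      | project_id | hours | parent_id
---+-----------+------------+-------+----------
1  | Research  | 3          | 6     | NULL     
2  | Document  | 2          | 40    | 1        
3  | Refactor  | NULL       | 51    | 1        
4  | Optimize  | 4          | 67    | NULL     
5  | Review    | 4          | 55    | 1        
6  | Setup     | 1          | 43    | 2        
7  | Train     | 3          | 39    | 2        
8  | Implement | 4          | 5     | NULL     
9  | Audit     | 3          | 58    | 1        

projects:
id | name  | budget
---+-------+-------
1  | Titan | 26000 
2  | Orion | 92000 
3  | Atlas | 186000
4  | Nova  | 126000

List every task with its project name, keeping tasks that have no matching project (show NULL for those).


LEFT JOIN keeps every row from tasks (the left table); where project_id has no match in projects, the project columns become NULL. Walk through each task:
  - task 1 (Research): project_id=3 -> matches Atlas
  - task 2 (Document): project_id=2 -> matches Orion
  - task 3 (Refactor): project_id=NULL, no match -> kept with NULL
  - task 4 (Optimize): project_id=4 -> matches Nova
  - task 5 (Review): project_id=4 -> matches Nova
  - task 6 (Setup): project_id=1 -> matches Titan
  - task 7 (Train): project_id=3 -> matches Atlas
  - task 8 (Implement): project_id=4 -> matches Nova
  - task 9 (Audit): project_id=3 -> matches Atlas
All 9 rows appear; 1 has NULL project.

SQL:
SELECT a.name, b.name AS project
FROM tasks a
LEFT JOIN projects b ON a.project_id = b.id

Result:
name      | project
----------+--------
Research  | Atlas  
Document  | Orion  
Refactor  | NULL   
Optimize  | Nova   
Review    | Nova   
Setup     | Titan  
Train     | Atlas  
Implement | Nova   
Audit     | Atlas  


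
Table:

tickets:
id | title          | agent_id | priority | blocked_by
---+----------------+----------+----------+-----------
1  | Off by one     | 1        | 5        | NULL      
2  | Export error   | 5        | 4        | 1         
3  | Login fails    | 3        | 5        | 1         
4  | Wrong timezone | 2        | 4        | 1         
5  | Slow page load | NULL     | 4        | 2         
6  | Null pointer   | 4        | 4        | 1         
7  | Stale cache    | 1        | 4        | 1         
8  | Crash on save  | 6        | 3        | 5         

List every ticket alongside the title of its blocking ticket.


This is a self-join: tickets is joined to a second copy of itself, matching each row's blocked_by to another row's id. Use LEFT JOIN so rows with blocked_by=NULL are kept.
  - ticket 1 (Off by one): blocked_by=NULL -> NULL
  - ticket 2 (Export error): blocked_by=1 -> Off by one
  - ticket 3 (Login fails): blocked_by=1 -> Off by one
  - ticket 4 (Wrong timezone): blocked_by=1 -> Off by one
  - ticket 5 (Slow page load): blocked_by=2 -> Export error
  - ticket 6 (Null pointer): blocked_by=1 -> Off by one
  - ticket 7 (Stale cache): blocked_by=1 -> Off by one
  - ticket 8 (Crash on save): blocked_by=5 -> Slow page load

SQL:
SELECT a.title AS item, b.title AS blocked_by
FROM tickets a
LEFT JOIN tickets b ON a.blocked_by = b.id

Result:
item           | blocked_by    
---------------+---------------
Off by one     | NULL          
Export error   | Off by one    
Login fails    | Off by one    
Wrong timezone | Off by one    
Slow page load | Export error  
Null pointer   | Off by one    
Stale cache    | Off by one    
Crash on save  | Slow page load


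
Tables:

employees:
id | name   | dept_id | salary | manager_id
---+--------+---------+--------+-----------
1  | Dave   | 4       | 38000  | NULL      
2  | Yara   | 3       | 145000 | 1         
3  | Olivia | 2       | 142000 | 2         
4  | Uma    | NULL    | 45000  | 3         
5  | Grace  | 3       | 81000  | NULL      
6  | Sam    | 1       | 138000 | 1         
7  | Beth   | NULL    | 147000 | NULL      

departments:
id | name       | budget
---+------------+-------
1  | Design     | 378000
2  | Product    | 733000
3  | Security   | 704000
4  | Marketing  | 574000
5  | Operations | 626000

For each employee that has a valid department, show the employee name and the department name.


INNER JOIN keeps only employees rows whose dept_id matches an id in departments. Walk through each employee:
  - employee 1 (Dave): dept_id=4 -> matches Marketing
  - employee 2 (Yara): dept_id=3 -> matches Security
  - employee 3 (Olivia): dept_id=2 -> matches Product
  - employee 4 (Uma): dept_id=NULL, no match -> dropped
  - employee 5 (Grace): dept_id=3 -> matches Security
  - employee 6 (Sam): dept_id=1 -> matches Design
  - employee 7 (Beth): dept_id=NULL, no match -> dropped
So 2 of 7 rows are dropped.

SQL:
SELECT a.name, b.name AS department
FROM employees a
INNER JOIN departments b ON a.dept_id = b.id

Result:
name   | department
-------+-----------
Dave   | Marketing 
Yara   | Security  
Olivia | Product   
Grace  | Security  
Sam    | Design    


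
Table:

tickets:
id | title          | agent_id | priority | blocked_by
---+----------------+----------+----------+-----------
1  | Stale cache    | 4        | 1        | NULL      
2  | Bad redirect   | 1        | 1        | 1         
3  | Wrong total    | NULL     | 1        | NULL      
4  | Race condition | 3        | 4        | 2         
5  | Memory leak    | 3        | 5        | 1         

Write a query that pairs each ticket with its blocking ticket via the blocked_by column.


This is a self-join: tickets is joined to a second copy of itself, matching each row's blocked_by to another row's id. Use LEFT JOIN so rows with blocked_by=NULL are kept.
  - ticket 1 (Stale cache): blocked_by=NULL -> NULL
  - ticket 2 (Bad redirect): blocked_by=1 -> Stale cache
  - ticket 3 (Wrong total): blocked_by=NULL -> NULL
  - ticket 4 (Race condition): blocked_by=2 -> Bad redirect
  - ticket 5 (Memory leak): blocked_by=1 -> Stale cache

SQL:
SELECT a.title AS item, b.title AS blocked_by
FROM tickets a
LEFT JOIN tickets b ON a.blocked_by = b.id

Result:
item           | blocked_by  
---------------+-------------
Stale cache    | NULL        
Bad redirect   | Stale cache 
Wrong total    | NULL        
Race condition | Bad redirect
Memory leak    | Stale cache 


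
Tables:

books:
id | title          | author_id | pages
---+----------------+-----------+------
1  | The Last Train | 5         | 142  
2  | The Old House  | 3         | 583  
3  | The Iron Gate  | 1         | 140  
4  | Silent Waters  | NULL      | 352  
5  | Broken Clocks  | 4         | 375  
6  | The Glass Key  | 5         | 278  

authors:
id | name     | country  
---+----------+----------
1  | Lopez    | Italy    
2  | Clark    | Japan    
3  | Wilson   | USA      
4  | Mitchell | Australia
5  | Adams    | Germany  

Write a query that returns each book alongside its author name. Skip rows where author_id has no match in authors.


INNER JOIN keeps only books rows whose author_id matches an id in authors. Walk through each book:
  - book 1 (The Last Train): author_id=5 -> matches Adams
  - book 2 (The Old House): author_id=3 -> matches Wilson
  - book 3 (The Iron Gate): author_id=1 -> matches Lopez
  - book 4 (Silent Waters): author_id=NULL, no match -> dropped
  - book 5 (Broken Clocks): author_id=4 -> matches Mitchell
  - book 6 (The Glass Key): author_id=5 -> matches Adams
So 1 of 6 rows is dropped.

SQL:
SELECT a.title, b.name AS author
FROM books a
INNER JOIN authors b ON a.author_id = b.id

Result:
title          | author  
---------------+---------
The Last Train | Adams   
The Old House  | Wilson  
The Iron Gate  | Lopez   
Broken Clocks  | Mitchell
The Glass Key  | Adams   


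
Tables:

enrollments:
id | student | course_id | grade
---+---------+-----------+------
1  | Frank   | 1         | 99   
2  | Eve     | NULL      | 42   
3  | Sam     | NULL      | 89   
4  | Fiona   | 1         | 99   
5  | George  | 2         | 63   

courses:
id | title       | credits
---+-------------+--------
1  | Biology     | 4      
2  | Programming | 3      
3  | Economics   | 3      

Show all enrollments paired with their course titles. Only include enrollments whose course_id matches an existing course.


INNER JOIN keeps only enrollments rows whose course_id matches an id in courses. Walk through each enrollment:
  - enrollment 1 (Frank): course_id=1 -> matches Biology
  - enrollment 2 (Eve): course_id=NULL, no match -> dropped
  - enrollment 3 (Sam): course_id=NULL, no match -> dropped
  - enrollment 4 (Fiona): course_id=1 -> matches Biology
  - enrollment 5 (George): course_id=2 -> matches Programming
So 2 of 5 rows are dropped.

SQL:
SELECT a.student, b.title AS course
FROM enrollments a
INNER JOIN courses b ON a.course_id = b.id

Result:
student | course     
--------+------------
Frank   | Biology    
Fiona   | Biology    
George  | Programming


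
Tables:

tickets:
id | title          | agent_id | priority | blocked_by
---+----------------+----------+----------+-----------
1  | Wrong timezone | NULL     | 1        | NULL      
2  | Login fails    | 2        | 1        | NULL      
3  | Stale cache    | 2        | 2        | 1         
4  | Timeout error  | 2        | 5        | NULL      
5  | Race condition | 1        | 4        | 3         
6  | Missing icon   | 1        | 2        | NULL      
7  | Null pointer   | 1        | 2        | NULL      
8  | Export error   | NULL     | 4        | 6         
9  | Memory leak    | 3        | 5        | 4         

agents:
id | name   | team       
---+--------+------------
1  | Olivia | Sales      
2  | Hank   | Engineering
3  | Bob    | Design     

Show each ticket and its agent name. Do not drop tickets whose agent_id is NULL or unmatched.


LEFT JOIN keeps every row from tickets (the left table); where agent_id has no match in agents, the agent columns become NULL. Walk through each ticket:
  - ticket 1 (Wrong timezone): agent_id=NULL, no match -> kept with NULL
  - ticket 2 (Login fails): agent_id=2 -> matches Hank
  - ticket 3 (Stale cache): agent_id=2 -> matches Hank
  - ticket 4 (Timeout error): agent_id=2 -> matches Hank
  - ticket 5 (Race condition): agent_id=1 -> matches Olivia
  - ticket 6 (Missing icon): agent_id=1 -> matches Olivia
  - ticket 7 (Null pointer): agent_id=1 -> matches Olivia
  - ticket 8 (Export error): agent_id=NULL, no match -> kept with NULL
  - ticket 9 (Memory leak): agent_id=3 -> matches Bob
All 9 rows appear; 2 have NULL agent.

SQL:
SELECT a.title, b.name AS agent
FROM tickets a
LEFT JOIN agents b ON a.agent_id = b.id

Result:
title          | agent 
---------------+-------
Wrong timezone | NULL  
Login fails    | Hank  
Stale cache    | Hank  
Timeout error  | Hank  
Race condition | Olivia
Missing icon   | Olivia
Null pointer   | Olivia
Export error   | NULL  
Memory leak    | Bob   


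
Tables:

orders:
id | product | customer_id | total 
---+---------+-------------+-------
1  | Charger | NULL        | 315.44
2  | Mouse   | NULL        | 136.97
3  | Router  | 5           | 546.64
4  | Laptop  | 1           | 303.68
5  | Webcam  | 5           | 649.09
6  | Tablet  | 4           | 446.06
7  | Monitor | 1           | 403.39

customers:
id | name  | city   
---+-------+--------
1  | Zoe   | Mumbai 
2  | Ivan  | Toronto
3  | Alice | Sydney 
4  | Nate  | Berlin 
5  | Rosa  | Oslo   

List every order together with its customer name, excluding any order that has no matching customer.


INNER JOIN keeps only orders rows whose customer_id matches an id in customers. Walk through each order:
  - order 1 (Charger): customer_id=NULL, no match -> dropped
  - order 2 (Mouse): customer_id=NULL, no match -> dropped
  - order 3 (Router): customer_id=5 -> matches Rosa
  - order 4 (Laptop): customer_id=1 -> matches Zoe
  - order 5 (Webcam): customer_id=5 -> matches Rosa
  - order 6 (Tablet): customer_id=4 -> matches Nate
  - order 7 (Monitor): customer_id=1 -> matches Zoe
So 2 of 7 rows are dropped.

SQL:
SELECT a.product, b.name AS customer
FROM orders a
INNER JOIN customers b ON a.customer_id = b.id

Result:
product | customer
--------+---------
Router  | Rosa    
Laptop  | Zoe     
Webcam  | Rosa    
Tablet  | Nate    
Monitor | Zoe     


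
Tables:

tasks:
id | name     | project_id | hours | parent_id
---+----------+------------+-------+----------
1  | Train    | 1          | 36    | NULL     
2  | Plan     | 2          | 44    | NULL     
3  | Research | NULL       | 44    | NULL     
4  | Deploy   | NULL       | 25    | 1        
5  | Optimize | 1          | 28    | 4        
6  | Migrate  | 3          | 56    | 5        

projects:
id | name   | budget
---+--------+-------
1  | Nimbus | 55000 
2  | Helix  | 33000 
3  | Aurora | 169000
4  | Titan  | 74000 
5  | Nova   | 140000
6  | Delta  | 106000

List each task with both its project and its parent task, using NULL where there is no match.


Two LEFT JOINs from the same base table tasks: one to projects via project_id, one to tasks itself via parent_id. Both are LEFT so every task is preserved.
Match against projects:
  - task 1 (Train): project_id=1 -> matches Nimbus
  - task 2 (Plan): project_id=2 -> matches Helix
  - task 3 (Research): project_id=NULL, no match -> kept with NULL
  - task 4 (Deploy): project_id=NULL, no match -> kept with NULL
  - task 5 (Optimize): project_id=1 -> matches Nimbus
  - task 6 (Migrate): project_id=3 -> matches Aurora
Match against tasks (self):
  - task 1 (Train): parent_id=NULL -> NULL
  - task 2 (Plan): parent_id=NULL -> NULL
  - task 3 (Research): parent_id=NULL -> NULL
  - task 4 (Deploy): parent_id=1 -> Train
  - task 5 (Optimize): parent_id=4 -> Deploy
  - task 6 (Migrate): parent_id=5 -> Optimize

SQL:
SELECT a.name, b.name AS project, c.name AS parent
FROM tasks a
LEFT JOIN projects b ON a.project_id = b.id
LEFT JOIN tasks c ON a.parent_id = c.id

Result:
name     | project | parent  
---------+---------+---------
Train    | Nimbus  | NULL    
Plan     | Helix   | NULL    
Research | NULL    | NULL    
Deploy   | NULL    | Train   
Optimize | Nimbus  | Deploy  
Migrate  | Aurora  | Optimize


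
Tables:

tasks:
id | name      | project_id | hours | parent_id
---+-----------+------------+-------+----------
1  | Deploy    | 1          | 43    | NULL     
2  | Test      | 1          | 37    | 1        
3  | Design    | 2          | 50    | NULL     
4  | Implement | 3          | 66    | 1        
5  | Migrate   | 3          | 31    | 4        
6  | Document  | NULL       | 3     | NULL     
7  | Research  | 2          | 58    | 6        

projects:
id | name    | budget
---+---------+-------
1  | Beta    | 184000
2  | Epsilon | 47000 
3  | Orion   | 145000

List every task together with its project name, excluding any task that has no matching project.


INNER JOIN keeps only tasks rows whose project_id matches an id in projects. Walk through each task:
  - task 1 (Deploy): project_id=1 -> matches Beta
  - task 2 (Test): project_id=1 -> matches Beta
  - task 3 (Design): project_id=2 -> matches Epsilon
  - task 4 (Implement): project_id=3 -> matches Orion
  - task 5 (Migrate): project_id=3 -> matches Orion
  - task 6 (Document): project_id=NULL, no match -> dropped
  - task 7 (Research): project_id=2 -> matches Epsilon
So 1 of 7 rows is dropped.

SQL:
SELECT a.name, b.name AS project
FROM tasks a
INNER JOIN projects b ON a.project_id = b.id

Result:
name      | project
----------+--------
Deploy    | Beta   
Test      | Beta   
Design    | Epsilon
Implement | Orion  
Migrate   | Orion  
Research  | Epsilon


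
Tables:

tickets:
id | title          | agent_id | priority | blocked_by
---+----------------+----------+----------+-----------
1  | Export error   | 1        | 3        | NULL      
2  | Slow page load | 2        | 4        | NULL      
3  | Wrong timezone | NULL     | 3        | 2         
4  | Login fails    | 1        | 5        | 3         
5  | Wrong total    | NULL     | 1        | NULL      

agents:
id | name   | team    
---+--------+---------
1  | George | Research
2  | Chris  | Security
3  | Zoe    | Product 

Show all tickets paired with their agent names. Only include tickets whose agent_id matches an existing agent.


INNER JOIN keeps only tickets rows whose agent_id matches an id in agents. Walk through each ticket:
  - ticket 1 (Export error): agent_id=1 -> matches George
  - ticket 2 (Slow page load): agent_id=2 -> matches Chris
  - ticket 3 (Wrong timezone): agent_id=NULL, no match -> dropped
  - ticket 4 (Login fails): agent_id=1 -> matches George
  - ticket 5 (Wrong total): agent_id=NULL, no match -> dropped
So 2 of 5 rows are dropped.

SQL:
SELECT a.title, b.name AS agent
FROM tickets a
INNER JOIN agents b ON a.agent_id = b.id

Result:
title          | agent 
---------------+-------
Export error   | George
Slow page load | Chris 
Login fails    | George


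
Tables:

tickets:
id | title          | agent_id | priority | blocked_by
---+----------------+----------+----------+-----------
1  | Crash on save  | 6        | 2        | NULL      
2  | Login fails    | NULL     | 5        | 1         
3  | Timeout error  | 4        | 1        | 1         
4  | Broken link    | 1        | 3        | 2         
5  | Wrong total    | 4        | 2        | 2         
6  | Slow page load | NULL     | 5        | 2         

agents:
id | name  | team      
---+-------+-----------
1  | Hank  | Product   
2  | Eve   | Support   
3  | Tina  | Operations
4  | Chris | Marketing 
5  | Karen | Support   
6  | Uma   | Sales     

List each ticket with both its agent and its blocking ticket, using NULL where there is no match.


Two LEFT JOINs from the same base table tickets: one to agents via agent_id, one to tickets itself via blocked_by. Both are LEFT so every ticket is preserved.
Match against agents:
  - ticket 1 (Crash on save): agent_id=6 -> matches Uma
  - ticket 2 (Login fails): agent_id=NULL, no match -> kept with NULL
  - ticket 3 (Timeout error): agent_id=4 -> matches Chris
  - ticket 4 (Broken link): agent_id=1 -> matches Hank
  - ticket 5 (Wrong total): agent_id=4 -> matches Chris
  - ticket 6 (Slow page load): agent_id=NULL, no match -> kept with NULL
Match against tickets (self):
  - ticket 1 (Crash on save): blocked_by=NULL -> NULL
  - ticket 2 (Login fails): blocked_by=1 -> Crash on save
  - ticket 3 (Timeout error): blocked_by=1 -> Crash on save
  - ticket 4 (Broken link): blocked_by=2 -> Login fails
  - ticket 5 (Wrong total): blocked_by=2 -> Login fails
  - ticket 6 (Slow page load): blocked_by=2 -> Login fails

SQL:
SELECT a.title, b.name AS agent, c.title AS blocked_by
FROM tickets a
LEFT JOIN agents b ON a.agent_id = b.id
LEFT JOIN tickets c ON a.blocked_by = c.id

Result:
title          | agent | blocked_by   
---------------+-------+--------------
Crash on save  | Uma   | NULL         
Login fails    | NULL  | Crash on save
Timeout error  | Chris | Crash on save
Broken link    | Hank  | Login fails  
Wrong total    | Chris | Login fails  
Slow page load | NULL  | Login fails  


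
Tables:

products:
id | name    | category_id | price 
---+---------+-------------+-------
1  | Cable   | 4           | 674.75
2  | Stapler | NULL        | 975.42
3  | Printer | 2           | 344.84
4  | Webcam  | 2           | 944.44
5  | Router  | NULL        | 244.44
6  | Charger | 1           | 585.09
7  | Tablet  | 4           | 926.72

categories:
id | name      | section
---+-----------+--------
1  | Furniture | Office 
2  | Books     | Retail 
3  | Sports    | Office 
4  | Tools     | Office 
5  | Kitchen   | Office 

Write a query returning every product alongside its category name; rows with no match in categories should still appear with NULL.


LEFT JOIN keeps every row from products (the left table); where category_id has no match in categories, the category columns become NULL. Walk through each product:
  - product 1 (Cable): category_id=4 -> matches Tools
  - product 2 (Stapler): category_id=NULL, no match -> kept with NULL
  - product 3 (Printer): category_id=2 -> matches Books
  - product 4 (Webcam): category_id=2 -> matches Books
  - product 5 (Router): category_id=NULL, no match -> kept with NULL
  - product 6 (Charger): category_id=1 -> matches Furniture
  - product 7 (Tablet): category_id=4 -> matches Tools
All 7 rows appear; 2 have NULL category.

SQL:
SELECT a.name, b.name AS category
FROM products a
LEFT JOIN categories b ON a.category_id = b.id

Result:
name    | category 
--------+----------
Cable   | Tools    
Stapler | NULL     
Printer | Books    
Webcam  | Books    
Router  | NULL     
Charger | Furniture
Tablet  | Tools    


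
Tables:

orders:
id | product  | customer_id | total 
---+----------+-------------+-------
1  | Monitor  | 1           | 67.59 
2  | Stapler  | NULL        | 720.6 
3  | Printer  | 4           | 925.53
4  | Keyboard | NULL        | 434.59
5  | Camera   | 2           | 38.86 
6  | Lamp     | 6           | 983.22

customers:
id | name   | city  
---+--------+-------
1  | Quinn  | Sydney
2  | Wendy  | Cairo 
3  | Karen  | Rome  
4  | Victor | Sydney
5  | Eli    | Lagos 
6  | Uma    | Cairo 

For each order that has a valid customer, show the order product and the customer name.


INNER JOIN keeps only orders rows whose customer_id matches an id in customers. Walk through each order:
  - order 1 (Monitor): customer_id=1 -> matches Quinn
  - order 2 (Stapler): customer_id=NULL, no match -> dropped
  - order 3 (Printer): customer_id=4 -> matches Victor
  - order 4 (Keyboard): customer_id=NULL, no match -> dropped
  - order 5 (Camera): customer_id=2 -> matches Wendy
  - order 6 (Lamp): customer_id=6 -> matches Uma
So 2 of 6 rows are dropped.

SQL:
SELECT a.product, b.name AS customer
FROM orders a
INNER JOIN customers b ON a.customer_id = b.id

Result:
product | customer
--------+---------
Monitor | Quinn   
Printer | Victor  
Camera  | Wendy   
Lamp    | Uma     


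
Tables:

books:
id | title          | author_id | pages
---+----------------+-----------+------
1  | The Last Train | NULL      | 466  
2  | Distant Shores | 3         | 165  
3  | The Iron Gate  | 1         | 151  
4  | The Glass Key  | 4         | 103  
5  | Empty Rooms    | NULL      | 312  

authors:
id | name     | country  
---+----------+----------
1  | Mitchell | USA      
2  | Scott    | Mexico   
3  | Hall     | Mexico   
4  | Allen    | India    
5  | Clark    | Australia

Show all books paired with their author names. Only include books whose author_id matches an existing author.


INNER JOIN keeps only books rows whose author_id matches an id in authors. Walk through each book:
  - book 1 (The Last Train): author_id=NULL, no match -> dropped
  - book 2 (Distant Shores): author_id=3 -> matches Hall
  - book 3 (The Iron Gate): author_id=1 -> matches Mitchell
  - book 4 (The Glass Key): author_id=4 -> matches Allen
  - book 5 (Empty Rooms): author_id=NULL, no match -> dropped
So 2 of 5 rows are dropped.

SQL:
SELECT a.title, b.name AS author
FROM books a
INNER JOIN authors b ON a.author_id = b.id

Result:
title          | author  
---------------+---------
Distant Shores | Hall    
The Iron Gate  | Mitchell
The Glass Key  | Allen   


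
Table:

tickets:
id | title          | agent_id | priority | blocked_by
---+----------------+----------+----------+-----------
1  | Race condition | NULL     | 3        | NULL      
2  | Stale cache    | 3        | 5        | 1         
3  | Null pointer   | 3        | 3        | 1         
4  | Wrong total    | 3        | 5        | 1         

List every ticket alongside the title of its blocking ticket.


This is a self-join: tickets is joined to a second copy of itself, matching each row's blocked_by to another row's id. Use LEFT JOIN so rows with blocked_by=NULL are kept.
  - ticket 1 (Race condition): blocked_by=NULL -> NULL
  - ticket 2 (Stale cache): blocked_by=1 -> Race condition
  - ticket 3 (Null pointer): blocked_by=1 -> Race condition
  - ticket 4 (Wrong total): blocked_by=1 -> Race condition

SQL:
SELECT a.title AS item, b.title AS blocked_by
FROM tickets a
LEFT JOIN tickets b ON a.blocked_by = b.id

Result:
item           | blocked_by    
---------------+---------------
Race condition | NULL          
Stale cache    | Race condition
Null pointer   | Race condition
Wrong total    | Race condition
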